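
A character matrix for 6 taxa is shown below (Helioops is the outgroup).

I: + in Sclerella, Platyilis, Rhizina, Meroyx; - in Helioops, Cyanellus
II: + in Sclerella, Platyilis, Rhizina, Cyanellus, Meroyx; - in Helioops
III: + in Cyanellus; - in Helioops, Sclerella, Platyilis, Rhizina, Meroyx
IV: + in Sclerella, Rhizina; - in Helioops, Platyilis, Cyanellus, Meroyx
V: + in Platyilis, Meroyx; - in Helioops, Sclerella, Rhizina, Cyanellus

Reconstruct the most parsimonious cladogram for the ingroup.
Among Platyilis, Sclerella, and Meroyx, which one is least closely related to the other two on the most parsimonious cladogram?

The outgroup has state '-' for every character, so '+' is the derived state throughout.
I: derived state '+' in Meroyx, Platyilis, Rhizina, and Sclerella only — synapomorphy for {Meroyx, Platyilis, Rhizina, Sclerella}.
II (derived state '+') is shared by all ingroup taxa — unites the whole ingroup.
III (derived state '+') is unique to Cyanellus (autapomorphy; uninformative for grouping).
IV: derived state '+' in Rhizina and Sclerella only — synapomorphy for {Rhizina, Sclerella}.
Only Meroyx and Platyilis show the derived state '+' for V, supporting them as a clade.
Most parsimonious ingroup topology: (((Sclerella,Rhizina),(Platyilis,Meroyx)),Cyanellus).
Meroyx and Platyilis share a more recent common ancestor with each other than either does with Sclerella, so Sclerella is the least closely related of the three.

Sclerella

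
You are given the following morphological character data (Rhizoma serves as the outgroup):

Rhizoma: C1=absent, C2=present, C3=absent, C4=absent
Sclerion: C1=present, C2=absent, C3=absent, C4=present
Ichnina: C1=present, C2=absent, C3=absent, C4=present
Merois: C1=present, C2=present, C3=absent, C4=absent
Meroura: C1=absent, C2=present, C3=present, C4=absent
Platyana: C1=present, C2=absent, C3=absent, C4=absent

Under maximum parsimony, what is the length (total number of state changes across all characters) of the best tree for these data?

Character polarity is set by the outgroup: the derived state is whichever differs from the outgroup's state, so for C2 the derived state is 'absent', and for the remaining characters it is 'present'.
C1: derived state 'present' in Ichnina, Merois, Platyana, and Sclerion only — synapomorphy for {Ichnina, Merois, Platyana, Sclerion}.
C2 (derived state 'absent') is shared by Ichnina, Platyana, and Sclerion — a synapomorphy uniting that clade.
C3 (derived state 'present') is unique to Meroura (autapomorphy; uninformative for grouping).
C4: derived state 'present' in Ichnina and Sclerion only — synapomorphy for {Ichnina, Sclerion}.
Most parsimonious ingroup topology: ((((Sclerion,Ichnina),Platyana),Merois),Meroura).
Changes per character on this tree: C1: 1; C2: 1; C3: 1; C4: 1.
Total = 4.

4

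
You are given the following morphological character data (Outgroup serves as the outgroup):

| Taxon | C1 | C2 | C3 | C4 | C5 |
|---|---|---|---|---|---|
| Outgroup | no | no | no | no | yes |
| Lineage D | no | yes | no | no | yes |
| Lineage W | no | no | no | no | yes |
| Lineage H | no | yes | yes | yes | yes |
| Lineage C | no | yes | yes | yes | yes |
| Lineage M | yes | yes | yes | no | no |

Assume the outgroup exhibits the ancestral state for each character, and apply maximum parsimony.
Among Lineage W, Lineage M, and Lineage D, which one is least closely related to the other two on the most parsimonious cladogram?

Character polarity is set by the outgroup: the derived state is whichever differs from the outgroup's state, so for C5 the derived state is 'no', and for the remaining characters it is 'yes'.
C1 (derived state 'yes') is unique to Lineage M (autapomorphy; uninformative for grouping).
C2: derived state 'yes' in Lineage C, Lineage D, Lineage H, and Lineage M only — synapomorphy for {Lineage C, Lineage D, Lineage H, Lineage M}.
C3 (derived state 'yes') is shared by Lineage C, Lineage H, and Lineage M — a synapomorphy uniting that clade.
C4: derived state 'yes' in Lineage C and Lineage H only — synapomorphy for {Lineage C, Lineage H}.
C5 (derived state 'no') is unique to Lineage M (autapomorphy; uninformative for grouping).
Most parsimonious ingroup topology: ((Lineage D,((Lineage H,Lineage C),Lineage M)),Lineage W).
Lineage M and Lineage D share a more recent common ancestor with each other than either does with Lineage W, so Lineage W is the least closely related of the three.

Lineage W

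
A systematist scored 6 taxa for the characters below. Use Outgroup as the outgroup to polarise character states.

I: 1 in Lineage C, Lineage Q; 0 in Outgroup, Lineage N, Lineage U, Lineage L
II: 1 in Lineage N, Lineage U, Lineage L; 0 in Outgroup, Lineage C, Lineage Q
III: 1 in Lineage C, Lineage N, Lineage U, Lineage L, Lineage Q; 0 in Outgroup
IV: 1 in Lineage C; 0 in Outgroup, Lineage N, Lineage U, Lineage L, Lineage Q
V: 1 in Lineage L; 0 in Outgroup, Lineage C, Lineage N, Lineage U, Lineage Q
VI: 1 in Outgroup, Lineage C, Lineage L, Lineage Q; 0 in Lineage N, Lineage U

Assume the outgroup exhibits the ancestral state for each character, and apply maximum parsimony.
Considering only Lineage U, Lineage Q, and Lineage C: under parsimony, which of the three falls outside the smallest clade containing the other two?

Lineage U

Character polarity is set by the outgroup: the derived state is whichever differs from the outgroup's state, so for VI the derived state is '0', and for the remaining characters it is '1'.
I: derived state '1' in Lineage C and Lineage Q only — synapomorphy for {Lineage C, Lineage Q}.
II: derived state '1' in Lineage L, Lineage N, and Lineage U only — synapomorphy for {Lineage L, Lineage N, Lineage U}.
All ingroup taxa share the derived state '1' for III; it defines the ingroup but does not resolve relationships within it.
IV: derived state '1' in Lineage C only — an autapomorphy, so it tells us nothing about relationships among taxa.
V (derived state '1') is unique to Lineage L (autapomorphy; uninformative for grouping).
Only Lineage N and Lineage U show the derived state '0' for VI, supporting them as a clade.
Most parsimonious ingroup topology: ((Lineage Q,Lineage C),(Lineage L,(Lineage N,Lineage U))).
Lineage Q and Lineage C share a more recent common ancestor with each other than either does with Lineage U, so Lineage U is the least closely related of the three.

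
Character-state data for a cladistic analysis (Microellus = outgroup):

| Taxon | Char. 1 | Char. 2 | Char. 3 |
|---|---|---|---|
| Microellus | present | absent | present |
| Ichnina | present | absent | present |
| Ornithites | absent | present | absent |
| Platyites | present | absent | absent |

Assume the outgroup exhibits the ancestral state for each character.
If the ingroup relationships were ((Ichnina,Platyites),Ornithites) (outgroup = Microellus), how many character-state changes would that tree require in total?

Map each character onto ((Ichnina,Platyites),Ornithites) (rooted by Microellus) and count the minimum state changes it requires (Fitch parsimony):
Char. 1: 1; Char. 2: 1; Char. 3: 2.
Total tree length = 4.

4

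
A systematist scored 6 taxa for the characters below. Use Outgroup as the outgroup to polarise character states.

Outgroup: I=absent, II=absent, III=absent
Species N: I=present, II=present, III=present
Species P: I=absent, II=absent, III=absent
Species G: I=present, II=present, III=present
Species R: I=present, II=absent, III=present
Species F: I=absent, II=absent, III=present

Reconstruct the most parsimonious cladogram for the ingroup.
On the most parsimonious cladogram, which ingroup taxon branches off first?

The outgroup has state 'absent' for every character, so 'present' is the derived state throughout.
Only Species G, Species N, and Species R show the derived state 'present' for I, supporting them as a clade.
II: derived state 'present' in Species G and Species N only — synapomorphy for {Species G, Species N}.
III (derived state 'present') is shared by Species F, Species G, Species N, and Species R — a synapomorphy uniting that clade.
Most parsimonious ingroup topology: ((((Species N,Species G),Species R),Species F),Species P).
Species P is sister to the clade containing all other ingroup taxa, so it is the earliest-diverging (most basal) ingroup lineage.

Species P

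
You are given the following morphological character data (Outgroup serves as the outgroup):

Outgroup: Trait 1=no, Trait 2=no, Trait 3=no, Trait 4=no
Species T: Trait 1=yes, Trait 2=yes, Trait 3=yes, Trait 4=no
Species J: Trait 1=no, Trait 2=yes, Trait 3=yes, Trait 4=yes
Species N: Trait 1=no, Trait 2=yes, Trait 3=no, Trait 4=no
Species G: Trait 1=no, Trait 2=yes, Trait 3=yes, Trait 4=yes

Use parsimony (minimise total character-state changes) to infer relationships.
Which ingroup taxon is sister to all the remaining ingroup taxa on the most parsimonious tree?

The outgroup has state 'no' for every character, so 'yes' is the derived state throughout.
Trait 1 (derived state 'yes') is unique to Species T (autapomorphy; uninformative for grouping).
All ingroup taxa share the derived state 'yes' for Trait 2; it defines the ingroup but does not resolve relationships within it.
Trait 3: derived state 'yes' in Species G, Species J, and Species T only — synapomorphy for {Species G, Species J, Species T}.
Only Species G and Species J show the derived state 'yes' for Trait 4, supporting them as a clade.
Most parsimonious ingroup topology: ((Species T,(Species J,Species G)),Species N).
Species N is sister to the clade containing all other ingroup taxa, so it is the earliest-diverging (most basal) ingroup lineage.

Species N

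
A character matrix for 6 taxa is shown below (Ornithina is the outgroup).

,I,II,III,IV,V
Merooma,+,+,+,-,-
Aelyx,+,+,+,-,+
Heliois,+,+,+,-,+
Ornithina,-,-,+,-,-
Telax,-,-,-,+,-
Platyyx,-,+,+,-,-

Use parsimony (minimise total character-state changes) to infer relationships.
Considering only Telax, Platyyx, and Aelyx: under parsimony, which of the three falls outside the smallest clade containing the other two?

Character polarity is set by the outgroup: the derived state is whichever differs from the outgroup's state, so for III the derived state is '-', and for the remaining characters it is '+'.
Only Aelyx, Heliois, and Merooma show the derived state '+' for I, supporting them as a clade.
Only Aelyx, Heliois, Merooma, and Platyyx show the derived state '+' for II, supporting them as a clade.
III (derived state '-') is unique to Telax (autapomorphy; uninformative for grouping).
IV (derived state '+') is unique to Telax (autapomorphy; uninformative for grouping).
V (derived state '+') is shared by Aelyx and Heliois — a synapomorphy uniting that clade.
Most parsimonious ingroup topology: (((Merooma,(Heliois,Aelyx)),Platyyx),Telax).
Platyyx and Aelyx share a more recent common ancestor with each other than either does with Telax, so Telax is the least closely related of the three.

Telax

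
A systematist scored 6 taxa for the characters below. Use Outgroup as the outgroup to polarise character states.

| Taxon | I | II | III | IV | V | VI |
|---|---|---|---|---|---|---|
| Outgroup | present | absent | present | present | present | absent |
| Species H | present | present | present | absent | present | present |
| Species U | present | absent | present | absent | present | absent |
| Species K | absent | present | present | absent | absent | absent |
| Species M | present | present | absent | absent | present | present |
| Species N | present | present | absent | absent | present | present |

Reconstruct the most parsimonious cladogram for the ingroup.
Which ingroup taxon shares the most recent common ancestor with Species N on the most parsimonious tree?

Character polarity is set by the outgroup: the derived state is whichever differs from the outgroup's state, so for I, III, IV, V the derived state is 'absent', and for the remaining characters it is 'present'.
I (derived state 'absent') is unique to Species K (autapomorphy; uninformative for grouping).
II (derived state 'present') is shared by Species H, Species K, Species M, and Species N — a synapomorphy uniting that clade.
III: derived state 'absent' in Species M and Species N only — synapomorphy for {Species M, Species N}.
All ingroup taxa share the derived state 'absent' for IV; it defines the ingroup but does not resolve relationships within it.
V: derived state 'absent' in Species K only — an autapomorphy, so it tells us nothing about relationships among taxa.
VI: derived state 'present' in Species H, Species M, and Species N only — synapomorphy for {Species H, Species M, Species N}.
Most parsimonious ingroup topology: (((Species H,(Species M,Species N)),Species K),Species U).
Species N and Species M form a cherry on this tree, so they are sister taxa.

Species M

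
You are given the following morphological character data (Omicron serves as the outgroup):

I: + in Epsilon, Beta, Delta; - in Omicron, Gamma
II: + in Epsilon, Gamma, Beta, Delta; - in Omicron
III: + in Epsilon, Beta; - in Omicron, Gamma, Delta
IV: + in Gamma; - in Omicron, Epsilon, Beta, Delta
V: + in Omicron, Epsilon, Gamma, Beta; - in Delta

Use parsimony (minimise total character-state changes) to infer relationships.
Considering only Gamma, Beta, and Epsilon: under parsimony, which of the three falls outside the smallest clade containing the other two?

Gamma

Character polarity is set by the outgroup: the derived state is whichever differs from the outgroup's state, so for V the derived state is '-', and for the remaining characters it is '+'.
Only Beta, Delta, and Epsilon show the derived state '+' for I, supporting them as a clade.
II (derived state '+') is shared by all ingroup taxa — unites the whole ingroup.
III: derived state '+' in Beta and Epsilon only — synapomorphy for {Beta, Epsilon}.
IV: derived state '+' in Gamma only — an autapomorphy, so it tells us nothing about relationships among taxa.
V (derived state '-') is unique to Delta (autapomorphy; uninformative for grouping).
Most parsimonious ingroup topology: (((Epsilon,Beta),Delta),Gamma).
Epsilon and Beta share a more recent common ancestor with each other than either does with Gamma, so Gamma is the least closely related of the three.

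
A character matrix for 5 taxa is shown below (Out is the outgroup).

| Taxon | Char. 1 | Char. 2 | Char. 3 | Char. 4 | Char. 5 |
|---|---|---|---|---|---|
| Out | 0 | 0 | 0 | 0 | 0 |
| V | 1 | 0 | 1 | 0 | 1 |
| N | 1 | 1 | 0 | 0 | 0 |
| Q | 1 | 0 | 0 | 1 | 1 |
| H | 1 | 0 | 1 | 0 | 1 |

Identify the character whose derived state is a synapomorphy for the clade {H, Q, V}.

The outgroup has state '0' for every character, so '1' is the derived state throughout.
All ingroup taxa share the derived state '1' for Char. 1; it defines the ingroup but does not resolve relationships within it.
Char. 2: derived state '1' in N only — an autapomorphy, so it tells us nothing about relationships among taxa.
Char. 3: derived state '1' in H and V only — synapomorphy for {H, V}.
Char. 4: derived state '1' in Q only — an autapomorphy, so it tells us nothing about relationships among taxa.
Char. 5 (derived state '1') is shared by H, Q, and V — a synapomorphy uniting that clade.
Most parsimonious ingroup topology: (((V,H),Q),N).
The clade {H, Q, V} is supported by Char. 5: its derived state '1' occurs in exactly those taxa and in no other taxon (including the outgroup).

Char. 5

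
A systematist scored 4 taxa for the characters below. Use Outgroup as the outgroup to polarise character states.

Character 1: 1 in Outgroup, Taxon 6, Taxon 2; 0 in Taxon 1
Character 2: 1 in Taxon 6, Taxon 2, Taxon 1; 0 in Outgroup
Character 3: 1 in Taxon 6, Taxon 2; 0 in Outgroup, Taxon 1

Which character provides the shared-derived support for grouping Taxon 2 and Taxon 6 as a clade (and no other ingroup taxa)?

Character 3

Character polarity is set by the outgroup: the derived state is whichever differs from the outgroup's state, so for Character 1 the derived state is '0', and for the remaining characters it is '1'.
Character 1: derived state '0' in Taxon 1 only — an autapomorphy, so it tells us nothing about relationships among taxa.
All ingroup taxa share the derived state '1' for Character 2; it defines the ingroup but does not resolve relationships within it.
Character 3 (derived state '1') is shared by Taxon 2 and Taxon 6 — a synapomorphy uniting that clade.
Most parsimonious ingroup topology: ((Taxon 6,Taxon 2),Taxon 1).
The clade {Taxon 2, Taxon 6} is supported by Character 3: its derived state '1' occurs in exactly those taxa and in no other taxon (including the outgroup).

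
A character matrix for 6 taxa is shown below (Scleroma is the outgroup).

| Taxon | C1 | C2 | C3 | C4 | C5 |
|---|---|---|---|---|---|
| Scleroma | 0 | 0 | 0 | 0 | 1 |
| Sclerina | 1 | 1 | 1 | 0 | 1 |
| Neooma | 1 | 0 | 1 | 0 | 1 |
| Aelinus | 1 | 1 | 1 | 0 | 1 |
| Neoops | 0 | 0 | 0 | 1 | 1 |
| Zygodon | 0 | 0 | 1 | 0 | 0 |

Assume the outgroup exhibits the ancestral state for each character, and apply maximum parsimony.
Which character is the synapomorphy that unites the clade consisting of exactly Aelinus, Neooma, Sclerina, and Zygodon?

Character polarity is set by the outgroup: the derived state is whichever differs from the outgroup's state, so for C5 the derived state is '0', and for the remaining characters it is '1'.
C1: derived state '1' in Aelinus, Neooma, and Sclerina only — synapomorphy for {Aelinus, Neooma, Sclerina}.
Only Aelinus and Sclerina show the derived state '1' for C2, supporting them as a clade.
C3 (derived state '1') is shared by Aelinus, Neooma, Sclerina, and Zygodon — a synapomorphy uniting that clade.
C4 (derived state '1') is unique to Neoops (autapomorphy; uninformative for grouping).
C5 (derived state '0') is unique to Zygodon (autapomorphy; uninformative for grouping).
Most parsimonious ingroup topology: ((((Sclerina,Aelinus),Neooma),Zygodon),Neoops).
The clade {Aelinus, Neooma, Sclerina, Zygodon} is supported by C3: its derived state '1' occurs in exactly those taxa and in no other taxon (including the outgroup).

C3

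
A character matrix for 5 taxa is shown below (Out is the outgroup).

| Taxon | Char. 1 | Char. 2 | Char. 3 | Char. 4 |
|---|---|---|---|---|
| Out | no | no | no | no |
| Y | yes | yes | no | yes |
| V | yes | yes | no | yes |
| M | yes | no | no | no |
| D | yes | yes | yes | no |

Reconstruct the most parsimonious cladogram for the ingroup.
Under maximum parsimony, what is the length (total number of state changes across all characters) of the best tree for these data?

The outgroup has state 'no' for every character, so 'yes' is the derived state throughout.
Char. 1 (derived state 'yes') is shared by all ingroup taxa — unites the whole ingroup.
Char. 2 (derived state 'yes') is shared by D, V, and Y — a synapomorphy uniting that clade.
Char. 3: derived state 'yes' in D only — an autapomorphy, so it tells us nothing about relationships among taxa.
Only V and Y show the derived state 'yes' for Char. 4, supporting them as a clade.
Most parsimonious ingroup topology: (((Y,V),D),M).
Changes per character on this tree: Char. 1: 1; Char. 2: 1; Char. 3: 1; Char. 4: 1.
Total = 4.

4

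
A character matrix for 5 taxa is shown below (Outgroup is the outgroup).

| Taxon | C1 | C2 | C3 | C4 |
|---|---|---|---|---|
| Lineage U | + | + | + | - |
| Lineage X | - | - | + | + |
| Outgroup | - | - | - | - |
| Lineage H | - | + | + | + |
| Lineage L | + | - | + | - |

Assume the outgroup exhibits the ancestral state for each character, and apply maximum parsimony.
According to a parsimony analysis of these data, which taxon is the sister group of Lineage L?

The outgroup has state '-' for every character, so '+' is the derived state throughout.
C1: derived state '+' in Lineage L and Lineage U only — synapomorphy for {Lineage L, Lineage U}.
C2 (state '+') occurs in Lineage H and Lineage U but conflicts with the nesting implied by the other characters — most parsimoniously interpreted as homoplasy.
C3 (derived state '+') is shared by all ingroup taxa — unites the whole ingroup.
C4 (derived state '+') is shared by Lineage H and Lineage X — a synapomorphy uniting that clade.
Most parsimonious ingroup topology: ((Lineage H,Lineage X),(Lineage U,Lineage L)).
Lineage L and Lineage U form a cherry on this tree, so they are sister taxa.

Lineage U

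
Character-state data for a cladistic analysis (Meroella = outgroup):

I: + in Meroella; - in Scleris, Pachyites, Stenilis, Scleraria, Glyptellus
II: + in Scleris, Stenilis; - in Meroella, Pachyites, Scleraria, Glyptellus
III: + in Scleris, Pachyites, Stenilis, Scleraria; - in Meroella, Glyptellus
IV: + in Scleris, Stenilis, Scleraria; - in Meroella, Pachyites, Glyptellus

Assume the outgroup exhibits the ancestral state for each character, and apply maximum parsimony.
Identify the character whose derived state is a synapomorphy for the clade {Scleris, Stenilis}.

Character polarity is set by the outgroup: the derived state is whichever differs from the outgroup's state, so for I the derived state is '-', and for the remaining characters it is '+'.
I (derived state '-') is shared by all ingroup taxa — unites the whole ingroup.
II: derived state '+' in Scleris and Stenilis only — synapomorphy for {Scleris, Stenilis}.
Only Pachyites, Scleraria, Scleris, and Stenilis show the derived state '+' for III, supporting them as a clade.
IV: derived state '+' in Scleraria, Scleris, and Stenilis only — synapomorphy for {Scleraria, Scleris, Stenilis}.
Most parsimonious ingroup topology: ((((Scleris,Stenilis),Scleraria),Pachyites),Glyptellus).
The clade {Scleris, Stenilis} is supported by II: its derived state '+' occurs in exactly those taxa and in no other taxon (including the outgroup).

II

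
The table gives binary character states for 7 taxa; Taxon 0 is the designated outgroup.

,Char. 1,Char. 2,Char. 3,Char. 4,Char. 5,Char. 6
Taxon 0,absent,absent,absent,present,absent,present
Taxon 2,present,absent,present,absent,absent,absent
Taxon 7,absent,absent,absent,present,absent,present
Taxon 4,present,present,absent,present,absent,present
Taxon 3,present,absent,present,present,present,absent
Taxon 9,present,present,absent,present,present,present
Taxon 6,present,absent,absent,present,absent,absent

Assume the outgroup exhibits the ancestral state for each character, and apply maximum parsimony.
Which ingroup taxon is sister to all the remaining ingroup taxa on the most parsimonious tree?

Character polarity is set by the outgroup: the derived state is whichever differs from the outgroup's state, so for Char. 4, Char. 6 the derived state is 'absent', and for the remaining characters it is 'present'.
Char. 1: derived state 'present' in Taxon 2, Taxon 3, Taxon 4, Taxon 6, and Taxon 9 only — synapomorphy for {Taxon 2, Taxon 3, Taxon 4, Taxon 6, Taxon 9}.
Only Taxon 4 and Taxon 9 show the derived state 'present' for Char. 2, supporting them as a clade.
Char. 3 (derived state 'present') is shared by Taxon 2 and Taxon 3 — a synapomorphy uniting that clade.
Char. 4: derived state 'absent' in Taxon 2 only — an autapomorphy, so it tells us nothing about relationships among taxa.
Char. 5 (state 'present') occurs in Taxon 3 and Taxon 9 but conflicts with the nesting implied by the other characters — most parsimoniously interpreted as homoplasy.
Only Taxon 2, Taxon 3, and Taxon 6 show the derived state 'absent' for Char. 6, supporting them as a clade.
Most parsimonious ingroup topology: ((((Taxon 2,Taxon 3),Taxon 6),(Taxon 4,Taxon 9)),Taxon 7).
Taxon 7 is sister to the clade containing all other ingroup taxa, so it is the earliest-diverging (most basal) ingroup lineage.

Taxon 7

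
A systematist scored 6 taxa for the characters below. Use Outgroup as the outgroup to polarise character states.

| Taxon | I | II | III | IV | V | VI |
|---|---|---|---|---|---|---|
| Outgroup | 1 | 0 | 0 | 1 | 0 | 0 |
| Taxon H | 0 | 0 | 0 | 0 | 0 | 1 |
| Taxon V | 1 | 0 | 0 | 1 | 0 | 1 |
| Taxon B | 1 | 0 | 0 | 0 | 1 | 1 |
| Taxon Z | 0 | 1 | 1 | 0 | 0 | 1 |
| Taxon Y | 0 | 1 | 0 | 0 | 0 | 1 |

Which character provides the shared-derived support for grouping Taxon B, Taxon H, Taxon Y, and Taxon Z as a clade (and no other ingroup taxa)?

IV

Character polarity is set by the outgroup: the derived state is whichever differs from the outgroup's state, so for I, IV the derived state is '0', and for the remaining characters it is '1'.
I (derived state '0') is shared by Taxon H, Taxon Y, and Taxon Z — a synapomorphy uniting that clade.
II (derived state '1') is shared by Taxon Y and Taxon Z — a synapomorphy uniting that clade.
III: derived state '1' in Taxon Z only — an autapomorphy, so it tells us nothing about relationships among taxa.
IV: derived state '0' in Taxon B, Taxon H, Taxon Y, and Taxon Z only — synapomorphy for {Taxon B, Taxon H, Taxon Y, Taxon Z}.
V: derived state '1' in Taxon B only — an autapomorphy, so it tells us nothing about relationships among taxa.
VI (derived state '1') is shared by all ingroup taxa — unites the whole ingroup.
Most parsimonious ingroup topology: (((Taxon H,(Taxon Z,Taxon Y)),Taxon B),Taxon V).
The clade {Taxon B, Taxon H, Taxon Y, Taxon Z} is supported by IV: its derived state '0' occurs in exactly those taxa and in no other taxon (including the outgroup).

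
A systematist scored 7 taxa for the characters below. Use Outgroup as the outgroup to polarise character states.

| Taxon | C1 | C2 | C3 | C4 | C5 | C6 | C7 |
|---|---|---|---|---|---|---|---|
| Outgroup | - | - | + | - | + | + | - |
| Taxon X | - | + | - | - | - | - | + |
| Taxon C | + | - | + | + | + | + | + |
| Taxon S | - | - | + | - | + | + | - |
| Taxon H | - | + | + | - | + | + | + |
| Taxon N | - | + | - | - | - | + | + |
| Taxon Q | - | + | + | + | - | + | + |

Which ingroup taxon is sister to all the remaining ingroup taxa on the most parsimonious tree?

Taxon S

Character polarity is set by the outgroup: the derived state is whichever differs from the outgroup's state, so for C3, C5, C6 the derived state is '-', and for the remaining characters it is '+'.
C1 (derived state '+') is unique to Taxon C (autapomorphy; uninformative for grouping).
C2 (derived state '+') is shared by Taxon H, Taxon N, Taxon Q, and Taxon X — a synapomorphy uniting that clade.
C3: derived state '-' in Taxon N and Taxon X only — synapomorphy for {Taxon N, Taxon X}.
C4 (state '+') occurs in Taxon C and Taxon Q but conflicts with the nesting implied by the other characters — most parsimoniously interpreted as homoplasy.
C5: derived state '-' in Taxon N, Taxon Q, and Taxon X only — synapomorphy for {Taxon N, Taxon Q, Taxon X}.
C6: derived state '-' in Taxon X only — an autapomorphy, so it tells us nothing about relationships among taxa.
Only Taxon C, Taxon H, Taxon N, Taxon Q, and Taxon X show the derived state '+' for C7, supporting them as a clade.
Most parsimonious ingroup topology: (((((Taxon X,Taxon N),Taxon Q),Taxon H),Taxon C),Taxon S).
Taxon S is sister to the clade containing all other ingroup taxa, so it is the earliest-diverging (most basal) ingroup lineage.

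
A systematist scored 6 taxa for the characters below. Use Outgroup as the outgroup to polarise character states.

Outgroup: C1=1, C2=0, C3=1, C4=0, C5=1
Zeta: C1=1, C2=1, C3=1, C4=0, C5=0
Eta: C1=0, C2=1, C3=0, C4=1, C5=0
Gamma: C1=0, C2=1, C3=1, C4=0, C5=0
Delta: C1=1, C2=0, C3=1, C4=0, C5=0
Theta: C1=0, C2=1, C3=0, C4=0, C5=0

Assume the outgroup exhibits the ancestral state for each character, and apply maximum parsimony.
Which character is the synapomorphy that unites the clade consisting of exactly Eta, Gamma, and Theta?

Character polarity is set by the outgroup: the derived state is whichever differs from the outgroup's state, so for C1, C3, C5 the derived state is '0', and for the remaining characters it is '1'.
C1 (derived state '0') is shared by Eta, Gamma, and Theta — a synapomorphy uniting that clade.
C2: derived state '1' in Eta, Gamma, Theta, and Zeta only — synapomorphy for {Eta, Gamma, Theta, Zeta}.
C3 (derived state '0') is shared by Eta and Theta — a synapomorphy uniting that clade.
C4: derived state '1' in Eta only — an autapomorphy, so it tells us nothing about relationships among taxa.
C5 (derived state '0') is shared by all ingroup taxa — unites the whole ingroup.
Most parsimonious ingroup topology: ((Zeta,((Eta,Theta),Gamma)),Delta).
The clade {Eta, Gamma, Theta} is supported by C1: its derived state '0' occurs in exactly those taxa and in no other taxon (including the outgroup).

C1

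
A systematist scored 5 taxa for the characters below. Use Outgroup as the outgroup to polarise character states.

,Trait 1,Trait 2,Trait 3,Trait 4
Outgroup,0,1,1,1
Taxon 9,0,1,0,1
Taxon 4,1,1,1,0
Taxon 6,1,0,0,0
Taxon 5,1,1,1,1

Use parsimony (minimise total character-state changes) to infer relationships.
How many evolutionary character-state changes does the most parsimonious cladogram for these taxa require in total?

Character polarity is set by the outgroup: the derived state is whichever differs from the outgroup's state, so for Trait 2, Trait 3, Trait 4 the derived state is '0', and for the remaining characters it is '1'.
Trait 1: derived state '1' in Taxon 4, Taxon 5, and Taxon 6 only — synapomorphy for {Taxon 4, Taxon 5, Taxon 6}.
Trait 2 (derived state '0') is unique to Taxon 6 (autapomorphy; uninformative for grouping).
Trait 3 groups Taxon 6 and Taxon 9, which is incompatible with the clades supported by the remaining characters; treating it as convergent (homoplasy) costs fewer steps than any alternative tree.
Trait 4 (derived state '0') is shared by Taxon 4 and Taxon 6 — a synapomorphy uniting that clade.
Most parsimonious ingroup topology: (Taxon 9,((Taxon 4,Taxon 6),Taxon 5)).
Changes per character on this tree: Trait 1: 1; Trait 2: 1; Trait 3: 2; Trait 4: 1.
Total = 5.

5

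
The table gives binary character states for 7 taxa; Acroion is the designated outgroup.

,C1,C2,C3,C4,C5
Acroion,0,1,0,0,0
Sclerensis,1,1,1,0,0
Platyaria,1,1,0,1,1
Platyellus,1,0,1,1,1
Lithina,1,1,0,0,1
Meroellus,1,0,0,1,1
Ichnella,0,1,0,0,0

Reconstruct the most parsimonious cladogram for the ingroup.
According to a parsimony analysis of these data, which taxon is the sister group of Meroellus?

Character polarity is set by the outgroup: the derived state is whichever differs from the outgroup's state, so for C2 the derived state is '0', and for the remaining characters it is '1'.
Only Lithina, Meroellus, Platyaria, Platyellus, and Sclerensis show the derived state '1' for C1, supporting them as a clade.
C2: derived state '0' in Meroellus and Platyellus only — synapomorphy for {Meroellus, Platyellus}.
C3 groups Platyellus and Sclerensis, which is incompatible with the clades supported by the remaining characters; treating it as convergent (homoplasy) costs fewer steps than any alternative tree.
C4 (derived state '1') is shared by Meroellus, Platyaria, and Platyellus — a synapomorphy uniting that clade.
C5 (derived state '1') is shared by Lithina, Meroellus, Platyaria, and Platyellus — a synapomorphy uniting that clade.
Most parsimonious ingroup topology: ((Sclerensis,((Platyaria,(Platyellus,Meroellus)),Lithina)),Ichnella).
Meroellus and Platyellus form a cherry on this tree, so they are sister taxa.

Platyellus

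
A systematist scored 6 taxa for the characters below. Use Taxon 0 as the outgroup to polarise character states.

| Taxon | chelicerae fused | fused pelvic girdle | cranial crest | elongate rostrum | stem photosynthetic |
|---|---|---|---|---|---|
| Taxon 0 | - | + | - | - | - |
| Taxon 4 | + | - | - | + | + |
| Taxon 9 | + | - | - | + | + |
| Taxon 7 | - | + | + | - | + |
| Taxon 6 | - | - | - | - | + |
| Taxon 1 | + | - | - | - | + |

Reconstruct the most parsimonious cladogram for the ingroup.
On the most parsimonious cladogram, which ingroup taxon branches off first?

Character polarity is set by the outgroup: the derived state is whichever differs from the outgroup's state, so for fused pelvic girdle the derived state is '-', and for the remaining characters it is '+'.
Only Taxon 1, Taxon 4, and Taxon 9 show the derived state '+' for chelicerae fused, supporting them as a clade.
fused pelvic girdle: derived state '-' in Taxon 1, Taxon 4, Taxon 6, and Taxon 9 only — synapomorphy for {Taxon 1, Taxon 4, Taxon 6, Taxon 9}.
cranial crest: derived state '+' in Taxon 7 only — an autapomorphy, so it tells us nothing about relationships among taxa.
Only Taxon 4 and Taxon 9 show the derived state '+' for elongate rostrum, supporting them as a clade.
stem photosynthetic (derived state '+') is shared by all ingroup taxa — unites the whole ingroup.
Most parsimonious ingroup topology: ((((Taxon 9,Taxon 4),Taxon 1),Taxon 6),Taxon 7).
Taxon 7 is sister to the clade containing all other ingroup taxa, so it is the earliest-diverging (most basal) ingroup lineage.

Taxon 7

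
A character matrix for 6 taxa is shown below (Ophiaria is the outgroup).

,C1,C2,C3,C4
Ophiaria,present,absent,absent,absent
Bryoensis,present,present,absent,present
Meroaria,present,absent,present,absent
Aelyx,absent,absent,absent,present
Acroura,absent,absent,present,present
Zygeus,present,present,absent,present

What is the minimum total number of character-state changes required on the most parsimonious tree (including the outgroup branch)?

5

Character polarity is set by the outgroup: the derived state is whichever differs from the outgroup's state, so for C1 the derived state is 'absent', and for the remaining characters it is 'present'.
C1 (derived state 'absent') is shared by Acroura and Aelyx — a synapomorphy uniting that clade.
Only Bryoensis and Zygeus show the derived state 'present' for C2, supporting them as a clade.
C3 groups Acroura and Meroaria, which is incompatible with the clades supported by the remaining characters; treating it as convergent (homoplasy) costs fewer steps than any alternative tree.
Only Acroura, Aelyx, Bryoensis, and Zygeus show the derived state 'present' for C4, supporting them as a clade.
Most parsimonious ingroup topology: (((Bryoensis,Zygeus),(Aelyx,Acroura)),Meroaria).
Changes per character on this tree: C1: 1; C2: 1; C3: 2; C4: 1.
Total = 5.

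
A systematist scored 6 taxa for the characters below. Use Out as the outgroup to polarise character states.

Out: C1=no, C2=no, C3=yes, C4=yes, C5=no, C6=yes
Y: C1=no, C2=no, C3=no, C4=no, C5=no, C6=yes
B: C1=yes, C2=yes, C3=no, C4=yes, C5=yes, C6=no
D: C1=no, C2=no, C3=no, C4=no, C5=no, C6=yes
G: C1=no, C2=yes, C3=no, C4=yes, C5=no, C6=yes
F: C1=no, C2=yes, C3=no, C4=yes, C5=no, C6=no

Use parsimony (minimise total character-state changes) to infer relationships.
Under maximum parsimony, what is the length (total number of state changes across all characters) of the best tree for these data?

6

Character polarity is set by the outgroup: the derived state is whichever differs from the outgroup's state, so for C3, C4, C6 the derived state is 'no', and for the remaining characters it is 'yes'.
C1: derived state 'yes' in B only — an autapomorphy, so it tells us nothing about relationships among taxa.
C2 (derived state 'yes') is shared by B, F, and G — a synapomorphy uniting that clade.
C3 (derived state 'no') is shared by all ingroup taxa — unites the whole ingroup.
C4: derived state 'no' in D and Y only — synapomorphy for {D, Y}.
C5 (derived state 'yes') is unique to B (autapomorphy; uninformative for grouping).
Only B and F show the derived state 'no' for C6, supporting them as a clade.
Most parsimonious ingroup topology: ((Y,D),((B,F),G)).
Changes per character on this tree: C1: 1; C2: 1; C3: 1; C4: 1; C5: 1; C6: 1.
Total = 6.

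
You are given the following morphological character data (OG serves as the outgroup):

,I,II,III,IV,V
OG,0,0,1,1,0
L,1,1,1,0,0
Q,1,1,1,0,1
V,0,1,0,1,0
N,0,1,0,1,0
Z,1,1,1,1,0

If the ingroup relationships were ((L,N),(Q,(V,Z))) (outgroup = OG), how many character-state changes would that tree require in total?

9

Map each character onto ((L,N),(Q,(V,Z))) (rooted by OG) and count the minimum state changes it requires (Fitch parsimony):
I: 3; II: 1; III: 2; IV: 2; V: 1.
Total tree length = 9.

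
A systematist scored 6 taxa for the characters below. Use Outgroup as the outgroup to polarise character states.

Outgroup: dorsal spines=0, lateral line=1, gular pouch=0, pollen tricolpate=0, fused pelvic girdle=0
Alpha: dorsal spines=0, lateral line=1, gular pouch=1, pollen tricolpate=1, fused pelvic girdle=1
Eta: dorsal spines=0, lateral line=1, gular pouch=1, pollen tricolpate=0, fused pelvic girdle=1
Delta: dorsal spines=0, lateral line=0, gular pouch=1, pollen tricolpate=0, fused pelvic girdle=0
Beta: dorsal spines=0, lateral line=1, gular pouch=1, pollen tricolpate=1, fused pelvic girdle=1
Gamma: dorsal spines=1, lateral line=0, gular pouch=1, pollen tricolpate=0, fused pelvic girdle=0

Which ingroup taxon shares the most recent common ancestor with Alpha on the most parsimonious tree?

Beta

Character polarity is set by the outgroup: the derived state is whichever differs from the outgroup's state, so for lateral line the derived state is '0', and for the remaining characters it is '1'.
dorsal spines: derived state '1' in Gamma only — an autapomorphy, so it tells us nothing about relationships among taxa.
lateral line (derived state '0') is shared by Delta and Gamma — a synapomorphy uniting that clade.
gular pouch (derived state '1') is shared by all ingroup taxa — unites the whole ingroup.
pollen tricolpate (derived state '1') is shared by Alpha and Beta — a synapomorphy uniting that clade.
fused pelvic girdle: derived state '1' in Alpha, Beta, and Eta only — synapomorphy for {Alpha, Beta, Eta}.
Most parsimonious ingroup topology: (((Alpha,Beta),Eta),(Delta,Gamma)).
Alpha and Beta form a cherry on this tree, so they are sister taxa.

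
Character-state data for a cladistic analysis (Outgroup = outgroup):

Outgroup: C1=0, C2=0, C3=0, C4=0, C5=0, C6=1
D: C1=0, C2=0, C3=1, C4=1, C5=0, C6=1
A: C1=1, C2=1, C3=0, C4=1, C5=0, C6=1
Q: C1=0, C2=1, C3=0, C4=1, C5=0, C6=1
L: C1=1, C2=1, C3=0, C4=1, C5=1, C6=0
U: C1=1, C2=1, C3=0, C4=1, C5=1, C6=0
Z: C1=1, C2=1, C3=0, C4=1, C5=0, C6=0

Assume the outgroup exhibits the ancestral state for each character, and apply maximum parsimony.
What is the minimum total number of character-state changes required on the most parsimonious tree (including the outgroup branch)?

Character polarity is set by the outgroup: the derived state is whichever differs from the outgroup's state, so for C6 the derived state is '0', and for the remaining characters it is '1'.
C1 (derived state '1') is shared by A, L, U, and Z — a synapomorphy uniting that clade.
C2: derived state '1' in A, L, Q, U, and Z only — synapomorphy for {A, L, Q, U, Z}.
C3 (derived state '1') is unique to D (autapomorphy; uninformative for grouping).
C4 (derived state '1') is shared by all ingroup taxa — unites the whole ingroup.
Only L and U show the derived state '1' for C5, supporting them as a clade.
Only L, U, and Z show the derived state '0' for C6, supporting them as a clade.
Most parsimonious ingroup topology: (D,((A,((L,U),Z)),Q)).
Changes per character on this tree: C1: 1; C2: 1; C3: 1; C4: 1; C5: 1; C6: 1.
Total = 6.

6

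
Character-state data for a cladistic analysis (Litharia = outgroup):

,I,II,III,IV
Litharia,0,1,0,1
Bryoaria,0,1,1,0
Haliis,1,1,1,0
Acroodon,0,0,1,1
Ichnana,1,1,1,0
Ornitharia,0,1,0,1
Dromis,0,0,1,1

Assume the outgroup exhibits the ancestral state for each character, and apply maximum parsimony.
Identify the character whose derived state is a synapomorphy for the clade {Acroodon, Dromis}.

Character polarity is set by the outgroup: the derived state is whichever differs from the outgroup's state, so for II, IV the derived state is '0', and for the remaining characters it is '1'.
I (derived state '1') is shared by Haliis and Ichnana — a synapomorphy uniting that clade.
Only Acroodon and Dromis show the derived state '0' for II, supporting them as a clade.
III: derived state '1' in Acroodon, Bryoaria, Dromis, Haliis, and Ichnana only — synapomorphy for {Acroodon, Bryoaria, Dromis, Haliis, Ichnana}.
IV: derived state '0' in Bryoaria, Haliis, and Ichnana only — synapomorphy for {Bryoaria, Haliis, Ichnana}.
Most parsimonious ingroup topology: (((Bryoaria,(Haliis,Ichnana)),(Acroodon,Dromis)),Ornitharia).
The clade {Acroodon, Dromis} is supported by II: its derived state '0' occurs in exactly those taxa and in no other taxon (including the outgroup).

II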